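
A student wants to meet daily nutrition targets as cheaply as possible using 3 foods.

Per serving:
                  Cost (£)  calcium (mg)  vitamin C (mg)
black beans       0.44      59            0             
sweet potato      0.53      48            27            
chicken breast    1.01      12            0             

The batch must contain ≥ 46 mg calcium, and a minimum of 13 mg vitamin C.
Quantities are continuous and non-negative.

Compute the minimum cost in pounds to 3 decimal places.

£0.426

Let x1 = servings of black beans, x2 = servings of sweet potato, x3 = servings of chicken breast.
Minimize 0.44x1 + 0.53x2 + 1.01x3 with:
  59x1 + 48x2 + 12x3 ≥ 46   (calcium)
  27x2 ≥ 13   (vitamin C)
  x1, x2, x3 ≥ 0.
The cheapest feasible vertex uses only black beans, sweet potato; chicken breast is not used. Binding constraints: calcium and vitamin C.
So black beans = 0.3879 servings, sweet potato = 0.4815 servings.
Objective = 0.44·0.3879 + 0.53·0.4815 = 0.42587.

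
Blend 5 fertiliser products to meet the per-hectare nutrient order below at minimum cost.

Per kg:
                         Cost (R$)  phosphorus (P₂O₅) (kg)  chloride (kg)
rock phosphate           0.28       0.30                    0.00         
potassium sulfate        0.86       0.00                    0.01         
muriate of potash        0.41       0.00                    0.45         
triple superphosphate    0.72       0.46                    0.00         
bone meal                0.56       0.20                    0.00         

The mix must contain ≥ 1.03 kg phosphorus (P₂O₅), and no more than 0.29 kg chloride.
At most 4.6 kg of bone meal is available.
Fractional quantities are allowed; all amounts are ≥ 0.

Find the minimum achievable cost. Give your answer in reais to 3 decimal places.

Let x1 = kg of rock phosphate, x2 = kg of potassium sulfate, x3 = kg of muriate of potash, x4 = kg of triple superphosphate, x5 = kg of bone meal.
Minimize 0.28x1 + 0.86x2 + 0.41x3 + 0.72x4 + 0.56x5 with:
  0.3x1 + 0.46x4 + 0.2x5 ≥ 1.03   (phosphorus (P₂O₅))
  0.01x2 + 0.45x3 ≤ 0.29   (chloride)
  x5 ≤ 4.6
  x1, x2, x3, x4, x5 ≥ 0.
The cheapest feasible vertex uses only rock phosphate; potassium sulfate, muriate of potash, triple superphosphate, bone meal are not used. The phosphorus (P₂O₅) requirement is met with equality.
Optimal quantities: rock phosphate = 3.433 kg.
Total cost: 0.28·3.433 = 0.96124.

R$0.961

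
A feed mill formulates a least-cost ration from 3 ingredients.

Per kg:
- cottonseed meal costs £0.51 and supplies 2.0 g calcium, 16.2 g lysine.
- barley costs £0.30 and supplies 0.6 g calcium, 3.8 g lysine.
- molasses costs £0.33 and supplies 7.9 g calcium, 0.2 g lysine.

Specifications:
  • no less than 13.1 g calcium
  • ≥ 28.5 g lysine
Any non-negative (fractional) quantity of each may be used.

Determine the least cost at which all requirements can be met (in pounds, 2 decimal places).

£1.29

Let x1 = kg of cottonseed meal, x2 = kg of barley, x3 = kg of molasses.
Minimise 0.51x1 + 0.3x2 + 0.33x3 s.t.:
  2x1 + 0.6x2 + 7.9x3 ≥ 13.1   (calcium)
  16.2x1 + 3.8x2 + 0.2x3 ≥ 28.5   (lysine)
  x1, x2, x3 ≥ 0.
The optimal basis is {cottonseed meal, molasses}; barley drops out. There the calcium and lysine constraints are tight.
Optimal quantities: cottonseed meal = 1.744 kg, molasses = 1.217 kg.
Total cost: 0.51·1.744 + 0.33·1.217 = 1.2911.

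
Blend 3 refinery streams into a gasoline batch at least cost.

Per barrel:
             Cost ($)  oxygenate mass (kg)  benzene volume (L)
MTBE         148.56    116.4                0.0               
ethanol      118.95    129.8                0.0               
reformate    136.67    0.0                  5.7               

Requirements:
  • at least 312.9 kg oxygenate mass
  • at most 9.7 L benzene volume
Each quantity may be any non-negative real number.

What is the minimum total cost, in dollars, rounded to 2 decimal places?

Let x1 = barrels of MTBE, x2 = barrels of ethanol, x3 = barrels of reformate.
Minimise 148.56x1 + 118.95x2 + 136.67x3 subject to:
  116.4x1 + 129.8x2 ≥ 312.9   (oxygenate mass)
  5.7x3 ≤ 9.7   (benzene volume)
  x1, x2, x3 ≥ 0.
At the optimum only ethanol is positive (MTBE, reformate = 0). The oxygenate mass requirement is met with equality.
That vertex is x2 = 2.4106.
Hence cost = 118.95·2.4106 = $286.7409.

$286.74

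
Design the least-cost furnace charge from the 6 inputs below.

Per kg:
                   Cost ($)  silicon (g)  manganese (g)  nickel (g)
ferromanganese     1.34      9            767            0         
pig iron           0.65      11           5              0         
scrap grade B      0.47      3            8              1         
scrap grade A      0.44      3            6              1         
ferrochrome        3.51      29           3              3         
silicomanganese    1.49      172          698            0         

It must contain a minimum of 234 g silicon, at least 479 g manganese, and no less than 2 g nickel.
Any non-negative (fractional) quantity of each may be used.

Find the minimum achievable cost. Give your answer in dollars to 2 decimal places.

Let x1 = kg of ferromanganese, x2 = kg of pig iron, x3 = kg of scrap grade B, x4 = kg of scrap grade A, x5 = kg of ferrochrome, x6 = kg of silicomanganese.
Minimise 1.34x1 + 0.65x2 + 0.47x3 + 0.44x4 + 3.51x5 + 1.49x6 subject to:
  9x1 + 11x2 + 3x3 + 3x4 + 29x5 + 172x6 ≥ 234   (silicon)
  767x1 + 5x2 + 8x3 + 6x4 + 3x5 + 698x6 ≥ 479   (manganese)
  1x3 + 1x4 + 3x5 ≥ 2   (nickel)
  x1, x2, x3, x4, x5, x6 ≥ 0.
The cheapest feasible vertex uses only scrap grade A, silicomanganese; ferromanganese, pig iron, scrap grade B, ferrochrome are not used. Binding constraints: silicon and nickel.
That vertex is x4 = 2, x6 = 1.326.
Cost = 0.44·2 + 1.49·1.326 = 2.8557.

$2.86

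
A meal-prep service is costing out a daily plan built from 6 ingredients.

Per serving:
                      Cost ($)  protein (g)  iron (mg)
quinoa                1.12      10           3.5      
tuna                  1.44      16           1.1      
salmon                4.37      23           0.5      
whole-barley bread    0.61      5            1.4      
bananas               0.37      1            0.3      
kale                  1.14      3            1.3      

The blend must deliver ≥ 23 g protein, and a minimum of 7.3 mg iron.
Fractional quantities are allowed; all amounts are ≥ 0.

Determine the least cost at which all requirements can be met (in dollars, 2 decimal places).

$2.52

Set it up as a linear program. Let x1 = servings of quinoa, x2 = servings of tuna, x3 = servings of salmon, x4 = servings of whole-barley bread, x5 = servings of bananas, x6 = servings of kale.
min 1.12x1 + 1.44x2 + 4.37x3 + 0.61x4 + 0.37x5 + 1.14x6 with:
  10x1 + 16x2 + 23x3 + 5x4 + 1x5 + 3x6 ≥ 23   (protein)
  3.5x1 + 1.1x2 + 0.5x3 + 1.4x4 + 0.3x5 + 1.3x6 ≥ 7.3   (iron)
  x1, x2, x3, x4, x5, x6 ≥ 0.
The optimal basis is {quinoa, tuna}; salmon, whole-barley bread, bananas, kale drop out. Binding constraints: protein and iron.
Solving gives x1 = 2.033, x2 = 0.1667.
Total cost: 1.12·2.033 + 1.44·0.1667 = 2.5170.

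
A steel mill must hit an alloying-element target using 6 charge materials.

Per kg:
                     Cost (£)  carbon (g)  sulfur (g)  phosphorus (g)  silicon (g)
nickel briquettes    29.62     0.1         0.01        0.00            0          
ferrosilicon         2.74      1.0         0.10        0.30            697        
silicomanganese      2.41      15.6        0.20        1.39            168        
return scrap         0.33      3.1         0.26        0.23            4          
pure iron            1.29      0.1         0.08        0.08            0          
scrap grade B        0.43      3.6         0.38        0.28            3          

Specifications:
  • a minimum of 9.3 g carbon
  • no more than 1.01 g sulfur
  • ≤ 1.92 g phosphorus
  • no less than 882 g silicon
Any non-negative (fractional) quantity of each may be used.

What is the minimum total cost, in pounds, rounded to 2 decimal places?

£4.28

Let x1 = kg of nickel briquettes, x2 = kg of ferrosilicon, x3 = kg of silicomanganese, x4 = kg of return scrap, x5 = kg of pure iron, x6 = kg of scrap grade B.
Minimize 29.62x1 + 2.74x2 + 2.41x3 + 0.33x4 + 1.29x5 + 0.43x6 subject to:
  0.1x1 + 1x2 + 15.6x3 + 3.1x4 + 0.1x5 + 3.6x6 ≥ 9.3   (carbon)
  0.01x1 + 0.1x2 + 0.2x3 + 0.26x4 + 0.08x5 + 0.38x6 ≤ 1.01   (sulfur)
  0.3x2 + 1.39x3 + 0.23x4 + 0.08x5 + 0.28x6 ≤ 1.92   (phosphorus)
  697x2 + 168x3 + 4x4 + 3x6 ≥ 882   (silicon)
  x1, x2, x3, x4, x5, x6 ≥ 0.
The minimum-cost mix takes nothing from nickel briquettes, silicomanganese, pure iron, scrap grade B — only ferrosilicon, return scrap. There the carbon and silicon constraints are tight.
Solving gives x2 = 1.251, x4 = 2.597.
Objective = 2.74·1.251 + 0.33·2.597 = 4.2848.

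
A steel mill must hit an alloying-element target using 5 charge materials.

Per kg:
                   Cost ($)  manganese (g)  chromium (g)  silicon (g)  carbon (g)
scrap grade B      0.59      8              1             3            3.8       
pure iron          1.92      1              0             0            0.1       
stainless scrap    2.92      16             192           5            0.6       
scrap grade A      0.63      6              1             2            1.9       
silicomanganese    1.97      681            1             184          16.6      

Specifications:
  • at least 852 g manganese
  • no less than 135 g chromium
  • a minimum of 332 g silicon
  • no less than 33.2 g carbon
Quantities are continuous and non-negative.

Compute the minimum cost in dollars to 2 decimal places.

$5.91

Set it up as a linear program. Let x1 = kg of scrap grade B, x2 = kg of pure iron, x3 = kg of stainless scrap, x4 = kg of scrap grade A, x5 = kg of silicomanganese.
Minimize 0.59x1 + 1.92x2 + 2.92x3 + 0.63x4 + 1.97x5 s.t.:
  8x1 + 1x2 + 16x3 + 6x4 + 681x5 ≥ 852   (manganese)
  1x1 + 192x3 + 1x4 + 1x5 ≥ 135   (chromium)
  3x1 + 5x3 + 2x4 + 184x5 ≥ 332   (silicon)
  3.8x1 + 0.1x2 + 0.6x3 + 1.9x4 + 16.6x5 ≥ 33.2   (carbon)
  x1, x2, x3, x4, x5 ≥ 0.
At the optimum only stainless scrap, silicomanganese are positive (scrap grade B, pure iron, scrap grade A = 0). There the chromium and carbon constraints are tight.
That vertex is x3 = 0.6928, x5 = 1.975.
Hence cost = 2.92·0.6928 + 1.97·1.975 = $5.9137.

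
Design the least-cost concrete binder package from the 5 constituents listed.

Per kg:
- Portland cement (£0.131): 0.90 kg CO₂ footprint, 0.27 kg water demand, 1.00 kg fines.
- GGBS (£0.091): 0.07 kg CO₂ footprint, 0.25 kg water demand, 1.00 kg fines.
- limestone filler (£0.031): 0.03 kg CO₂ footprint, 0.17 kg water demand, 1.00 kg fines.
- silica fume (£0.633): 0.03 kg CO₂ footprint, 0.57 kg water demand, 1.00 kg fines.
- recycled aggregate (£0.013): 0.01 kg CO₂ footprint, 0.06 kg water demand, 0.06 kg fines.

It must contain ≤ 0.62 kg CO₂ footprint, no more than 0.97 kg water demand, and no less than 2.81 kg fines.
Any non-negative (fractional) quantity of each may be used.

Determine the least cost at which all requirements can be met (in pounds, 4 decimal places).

Treat it as an LP. Let x1 = kg of Portland cement, x2 = kg of GGBS, x3 = kg of limestone filler, x4 = kg of silica fume, x5 = kg of recycled aggregate.
Minimize 0.131x1 + 0.091x2 + 0.031x3 + 0.633x4 + 0.013x5 s.t.:
  0.9x1 + 0.07x2 + 0.03x3 + 0.03x4 + 0.01x5 ≤ 0.62   (CO₂ footprint)
  0.27x1 + 0.25x2 + 0.17x3 + 0.57x4 + 0.06x5 ≤ 0.97   (water demand)
  1x1 + 1x2 + 1x3 + 1x4 + 0.06x5 ≥ 2.81   (fines)
  x1, x2, x3, x4, x5 ≥ 0.
At the optimum only limestone filler is positive (Portland cement, GGBS, silica fume, recycled aggregate = 0). There the fines constraint is tight.
Optimal quantities: limestone filler = 2.81 kg.
Cost = 0.031·2.81 = 0.087110.

£0.0871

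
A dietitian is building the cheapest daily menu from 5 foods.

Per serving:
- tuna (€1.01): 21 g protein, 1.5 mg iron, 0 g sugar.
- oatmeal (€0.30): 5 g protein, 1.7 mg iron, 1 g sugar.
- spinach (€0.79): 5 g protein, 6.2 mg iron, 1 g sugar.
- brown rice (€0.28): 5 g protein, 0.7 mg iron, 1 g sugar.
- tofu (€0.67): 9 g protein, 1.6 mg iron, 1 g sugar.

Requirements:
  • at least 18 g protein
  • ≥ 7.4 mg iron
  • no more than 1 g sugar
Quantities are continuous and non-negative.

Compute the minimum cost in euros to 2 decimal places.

€1.60

Let x1 = servings of tuna, x2 = servings of oatmeal, x3 = servings of spinach, x4 = servings of brown rice, x5 = servings of tofu.
min 1.01x1 + 0.3x2 + 0.79x3 + 0.28x4 + 0.67x5 s.t.:
  21x1 + 5x2 + 5x3 + 5x4 + 9x5 ≥ 18   (protein)
  1.5x1 + 1.7x2 + 6.2x3 + 0.7x4 + 1.6x5 ≥ 7.4   (iron)
  1x2 + 1x3 + 1x4 + 1x5 ≤ 1   (sugar)
  x1, x2, x3, x4, x5 ≥ 0.
The cheapest feasible vertex uses only tuna, spinach; oatmeal, brown rice, tofu are not used. The iron and sugar requirements are met with equality.
So tuna = 0.8 servings, spinach = 1 serving.
Objective = 1.01·0.8 + 0.79·1 = 1.5980.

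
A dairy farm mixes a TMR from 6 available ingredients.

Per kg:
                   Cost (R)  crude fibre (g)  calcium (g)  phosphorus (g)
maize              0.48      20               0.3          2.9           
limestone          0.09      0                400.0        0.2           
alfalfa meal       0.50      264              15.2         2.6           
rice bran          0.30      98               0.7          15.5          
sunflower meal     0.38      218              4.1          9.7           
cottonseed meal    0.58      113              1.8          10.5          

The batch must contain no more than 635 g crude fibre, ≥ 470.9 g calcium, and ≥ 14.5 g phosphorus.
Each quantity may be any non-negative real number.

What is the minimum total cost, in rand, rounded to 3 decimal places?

R0.382

Let x1 = kg of maize, x2 = kg of limestone, x3 = kg of alfalfa meal, x4 = kg of rice bran, x5 = kg of sunflower meal, x6 = kg of cottonseed meal.
Minimise 0.48x1 + 0.09x2 + 0.5x3 + 0.3x4 + 0.38x5 + 0.58x6 with:
  20x1 + 264x3 + 98x4 + 218x5 + 113x6 ≤ 635   (crude fibre)
  0.3x1 + 400x2 + 15.2x3 + 0.7x4 + 4.1x5 + 1.8x6 ≥ 470.9   (calcium)
  2.9x1 + 0.2x2 + 2.6x3 + 15.5x4 + 9.7x5 + 10.5x6 ≥ 14.5   (phosphorus)
  x1, x2, x3, x4, x5, x6 ≥ 0.
The optimal basis is {limestone, rice bran}; maize, alfalfa meal, sunflower meal, cottonseed meal drop out. The calcium and phosphorus requirements are met with equality.
Solving gives x2 = 1.176, x4 = 0.9203.
Objective = 0.09·1.176 + 0.3·0.9203 = 0.38193.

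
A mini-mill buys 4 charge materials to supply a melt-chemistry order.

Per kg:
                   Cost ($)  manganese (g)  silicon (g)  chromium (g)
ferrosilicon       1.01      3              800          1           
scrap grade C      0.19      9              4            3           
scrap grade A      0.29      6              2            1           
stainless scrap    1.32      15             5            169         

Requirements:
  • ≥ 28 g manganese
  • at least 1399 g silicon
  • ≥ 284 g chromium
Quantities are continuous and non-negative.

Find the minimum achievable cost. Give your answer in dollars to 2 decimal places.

Let x1 = kg of ferrosilicon, x2 = kg of scrap grade C, x3 = kg of scrap grade A, x4 = kg of stainless scrap.
Minimize 1.01x1 + 0.19x2 + 0.29x3 + 1.32x4 with:
  3x1 + 9x2 + 6x3 + 15x4 ≥ 28   (manganese)
  800x1 + 4x2 + 2x3 + 5x4 ≥ 1399   (silicon)
  1x1 + 3x2 + 1x3 + 169x4 ≥ 284   (chromium)
  x1, x2, x3, x4 ≥ 0.
The optimal basis is {ferrosilicon, stainless scrap}; scrap grade C, scrap grade A drop out. The silicon and chromium requirements are met with equality.
That vertex is x1 = 1.738, x4 = 1.67.
Cost = 1.01·1.738 + 1.32·1.67 = 3.9598.

$3.96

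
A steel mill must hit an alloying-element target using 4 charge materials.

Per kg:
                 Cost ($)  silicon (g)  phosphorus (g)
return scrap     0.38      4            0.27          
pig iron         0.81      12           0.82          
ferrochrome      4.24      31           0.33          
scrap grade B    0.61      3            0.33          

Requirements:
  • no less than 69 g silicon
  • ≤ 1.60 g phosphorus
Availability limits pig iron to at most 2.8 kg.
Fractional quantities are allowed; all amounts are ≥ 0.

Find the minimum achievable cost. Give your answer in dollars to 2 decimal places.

$8.40

Let x1 = kg of return scrap, x2 = kg of pig iron, x3 = kg of ferrochrome, x4 = kg of scrap grade B.
Minimise 0.38x1 + 0.81x2 + 4.24x3 + 0.61x4 s.t.:
  4x1 + 12x2 + 31x3 + 3x4 ≥ 69   (silicon)
  0.27x1 + 0.82x2 + 0.33x3 + 0.33x4 ≤ 1.6   (phosphorus)
  x2 ≤ 2.8
  x1, x2, x3, x4 ≥ 0.
The optimal basis is {pig iron, ferrochrome}; return scrap, scrap grade B drop out. The silicon and phosphorus requirements are met with equality.
So pig iron = 1.25 kg, ferrochrome = 1.742 kg.
Hence cost = 0.81·1.25 + 4.24·1.742 = $8.3986.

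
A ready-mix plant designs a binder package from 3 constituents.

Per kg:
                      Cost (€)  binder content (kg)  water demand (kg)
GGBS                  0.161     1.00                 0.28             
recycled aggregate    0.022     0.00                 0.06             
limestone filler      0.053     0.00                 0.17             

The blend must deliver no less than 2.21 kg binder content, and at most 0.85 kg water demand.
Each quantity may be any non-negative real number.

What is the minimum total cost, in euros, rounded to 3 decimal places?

Let x1 = kg of GGBS, x2 = kg of recycled aggregate, x3 = kg of limestone filler.
min 0.161x1 + 0.022x2 + 0.053x3 with:
  1x1 ≥ 2.21   (binder content)
  0.28x1 + 0.06x2 + 0.17x3 ≤ 0.85   (water demand)
  x1, x2, x3 ≥ 0.
The optimal basis is {GGBS}; recycled aggregate, limestone filler drop out. There the binder content constraint is tight.
Solving gives x1 = 2.21.
Objective = 0.161·2.21 = 0.35581.

€0.356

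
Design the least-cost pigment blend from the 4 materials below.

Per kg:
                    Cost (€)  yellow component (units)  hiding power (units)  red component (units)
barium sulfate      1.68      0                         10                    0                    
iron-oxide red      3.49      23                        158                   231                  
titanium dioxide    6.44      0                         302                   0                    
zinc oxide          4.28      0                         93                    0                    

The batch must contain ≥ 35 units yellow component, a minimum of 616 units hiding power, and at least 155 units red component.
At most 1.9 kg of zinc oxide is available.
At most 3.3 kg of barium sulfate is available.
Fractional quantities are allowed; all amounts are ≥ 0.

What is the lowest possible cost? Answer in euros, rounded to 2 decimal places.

Let x1 = kg of barium sulfate, x2 = kg of iron-oxide red, x3 = kg of titanium dioxide, x4 = kg of zinc oxide.
min 1.68x1 + 3.49x2 + 6.44x3 + 4.28x4 s.t.:
  23x2 ≥ 35   (yellow component)
  10x1 + 158x2 + 302x3 + 93x4 ≥ 616   (hiding power)
  231x2 ≥ 155   (red component)
  x4 ≤ 1.9
  x1 ≤ 3.3
  x1, x2, x3, x4 ≥ 0.
The cheapest feasible vertex uses only iron-oxide red, titanium dioxide; barium sulfate, zinc oxide are not used. The yellow component and hiding power requirements are met with equality.
So iron-oxide red = 1.522 kg, titanium dioxide = 1.244 kg.
Objective = 3.49·1.522 + 6.44·1.244 = 13.3231.

€13.32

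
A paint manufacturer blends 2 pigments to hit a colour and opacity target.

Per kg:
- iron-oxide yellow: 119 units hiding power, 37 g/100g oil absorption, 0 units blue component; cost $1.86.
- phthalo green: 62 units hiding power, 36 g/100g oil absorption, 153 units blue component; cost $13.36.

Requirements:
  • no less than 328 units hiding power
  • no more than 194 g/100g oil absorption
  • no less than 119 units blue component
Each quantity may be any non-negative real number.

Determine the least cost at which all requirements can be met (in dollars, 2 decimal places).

Treat it as an LP. Let x1 = kg of iron-oxide yellow, x2 = kg of phthalo green.
Minimise 1.86x1 + 13.36x2 subject to:
  119x1 + 62x2 ≥ 328   (hiding power)
  37x1 + 36x2 ≤ 194   (oil absorption)
  153x2 ≥ 119   (blue component)
  x1, x2 ≥ 0.
Both inputs are positive at the optimum. There the hiding power and blue component constraints are tight.
Solving gives x1 = 2.351, x2 = 0.7778.
Hence cost = 1.86·2.351 + 13.36·0.7778 = $14.7643.

$14.76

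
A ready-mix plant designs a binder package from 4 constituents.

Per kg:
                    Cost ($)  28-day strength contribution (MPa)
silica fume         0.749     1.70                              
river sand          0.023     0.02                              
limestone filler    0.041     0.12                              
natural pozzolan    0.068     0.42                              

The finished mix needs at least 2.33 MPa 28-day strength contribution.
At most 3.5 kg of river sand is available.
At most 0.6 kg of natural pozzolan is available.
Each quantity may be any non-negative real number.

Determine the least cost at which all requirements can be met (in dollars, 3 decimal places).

$0.751

Let x1 = kg of silica fume, x2 = kg of river sand, x3 = kg of limestone filler, x4 = kg of natural pozzolan.
Minimize 0.749x1 + 0.023x2 + 0.041x3 + 0.068x4 s.t.:
  1.7x1 + 0.02x2 + 0.12x3 + 0.42x4 ≥ 2.33   (28-day strength contribution)
  x2 ≤ 3.5
  x4 ≤ 0.6
  x1, x2, x3, x4 ≥ 0.
The minimum-cost mix takes nothing from silica fume, river sand — only limestone filler, natural pozzolan. Binding constraints: 28-day strength contribution and the natural pozzolan cap.
That vertex is x3 = 17.32, x4 = 0.6.
Cost = 0.041·17.32 + 0.068·0.6 = 0.75092.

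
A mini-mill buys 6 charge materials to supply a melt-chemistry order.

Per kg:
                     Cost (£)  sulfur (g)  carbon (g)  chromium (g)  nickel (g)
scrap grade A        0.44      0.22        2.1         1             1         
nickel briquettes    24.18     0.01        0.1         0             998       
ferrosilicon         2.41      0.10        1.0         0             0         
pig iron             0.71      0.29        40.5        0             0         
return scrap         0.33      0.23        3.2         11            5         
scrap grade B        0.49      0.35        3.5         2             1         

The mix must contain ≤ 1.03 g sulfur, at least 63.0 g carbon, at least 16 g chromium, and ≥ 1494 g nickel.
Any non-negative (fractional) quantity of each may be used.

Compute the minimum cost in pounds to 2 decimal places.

£37.52

Treat it as an LP. Let x1 = kg of scrap grade A, x2 = kg of nickel briquettes, x3 = kg of ferrosilicon, x4 = kg of pig iron, x5 = kg of return scrap, x6 = kg of scrap grade B.
min 0.44x1 + 24.18x2 + 2.41x3 + 0.71x4 + 0.33x5 + 0.49x6 s.t.:
  0.22x1 + 0.01x2 + 0.1x3 + 0.29x4 + 0.23x5 + 0.35x6 ≤ 1.03   (sulfur)
  2.1x1 + 0.1x2 + 1x3 + 40.5x4 + 3.2x5 + 3.5x6 ≥ 63   (carbon)
  1x1 + 11x5 + 2x6 ≥ 16   (chromium)
  1x1 + 998x2 + 5x5 + 1x6 ≥ 1494   (nickel)
  x1, x2, x3, x4, x5, x6 ≥ 0.
The cheapest feasible vertex uses only nickel briquettes, pig iron, return scrap; scrap grade A, ferrosilicon, scrap grade B are not used. The carbon, chromium, nickel requirements are met with equality.
Solving gives x2 = 1.4897, x4 = 1.437, x5 = 1.4545.
Cost = 24.18·1.4897 + 0.71·1.437 + 0.33·1.4545 = 37.5212.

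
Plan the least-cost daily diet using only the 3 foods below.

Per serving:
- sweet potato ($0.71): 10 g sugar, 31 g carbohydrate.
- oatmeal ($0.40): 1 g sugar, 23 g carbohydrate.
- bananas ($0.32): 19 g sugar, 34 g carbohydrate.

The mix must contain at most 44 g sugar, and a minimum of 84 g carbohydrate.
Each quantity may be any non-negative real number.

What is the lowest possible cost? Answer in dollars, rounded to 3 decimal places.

$0.836

Treat it as an LP. Let x1 = servings of sweet potato, x2 = servings of oatmeal, x3 = servings of bananas.
min 0.71x1 + 0.4x2 + 0.32x3 subject to:
  10x1 + 1x2 + 19x3 ≤ 44   (sugar)
  31x1 + 23x2 + 34x3 ≥ 84   (carbohydrate)
  x1, x2, x3 ≥ 0.
The cheapest feasible vertex uses only oatmeal, bananas; sweet potato is not used. Binding constraints: sugar and carbohydrate.
Solving gives x2 = 0.2481, x3 = 2.303.
Hence cost = 0.4·0.2481 + 0.32·2.303 = $0.83620.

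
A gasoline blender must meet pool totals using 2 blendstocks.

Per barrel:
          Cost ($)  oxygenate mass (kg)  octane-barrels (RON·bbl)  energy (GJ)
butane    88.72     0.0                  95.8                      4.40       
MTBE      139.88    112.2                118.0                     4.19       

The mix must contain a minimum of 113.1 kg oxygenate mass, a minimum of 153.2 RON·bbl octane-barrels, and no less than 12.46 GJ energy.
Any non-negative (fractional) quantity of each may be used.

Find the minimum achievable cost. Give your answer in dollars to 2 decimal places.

$307.08

Treat it as an LP. Let x1 = barrels of butane, x2 = barrels of MTBE.
min 88.72x1 + 139.88x2 with:
  112.2x2 ≥ 113.1   (oxygenate mass)
  95.8x1 + 118x2 ≥ 153.2   (octane-barrels)
  4.4x1 + 4.19x2 ≥ 12.46   (energy)
  x1, x2 ≥ 0.
Both inputs are positive at the optimum. There the oxygenate mass and energy constraints are tight.
Solving gives x1 = 1.872, x2 = 1.008.
Hence cost = 88.72·1.872 + 139.88·1.008 = $307.0829.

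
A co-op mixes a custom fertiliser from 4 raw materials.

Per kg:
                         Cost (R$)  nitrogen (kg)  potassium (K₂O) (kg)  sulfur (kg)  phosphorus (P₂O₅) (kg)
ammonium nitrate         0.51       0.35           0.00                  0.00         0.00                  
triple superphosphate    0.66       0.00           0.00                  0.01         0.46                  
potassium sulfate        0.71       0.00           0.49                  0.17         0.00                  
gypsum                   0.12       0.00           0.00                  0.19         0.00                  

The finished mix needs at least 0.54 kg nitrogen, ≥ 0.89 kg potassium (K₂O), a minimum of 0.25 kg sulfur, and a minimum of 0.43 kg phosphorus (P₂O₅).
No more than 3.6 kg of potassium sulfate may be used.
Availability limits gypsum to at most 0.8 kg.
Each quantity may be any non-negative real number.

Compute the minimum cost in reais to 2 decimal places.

Set it up as a linear program. Let x1 = kg of ammonium nitrate, x2 = kg of triple superphosphate, x3 = kg of potassium sulfate, x4 = kg of gypsum.
min 0.51x1 + 0.66x2 + 0.71x3 + 0.12x4 with:
  0.35x1 ≥ 0.54   (nitrogen)
  0.49x3 ≥ 0.89   (potassium (K₂O))
  0.01x2 + 0.17x3 + 0.19x4 ≥ 0.25   (sulfur)
  0.46x2 ≥ 0.43   (phosphorus (P₂O₅))
  x3 ≤ 3.6
  x4 ≤ 0.8
  x1, x2, x3, x4 ≥ 0.
The optimal basis is {ammonium nitrate, triple superphosphate, potassium sulfate}; gypsum drops out. There the nitrogen, potassium (K₂O), phosphorus (P₂O₅) constraints are tight.
So ammonium nitrate = 1.543 kg, triple superphosphate = 0.9348 kg, potassium sulfate = 1.816 kg.
Hence cost = 0.51·1.543 + 0.66·0.9348 + 0.71·1.816 = R$2.6933.

R$2.69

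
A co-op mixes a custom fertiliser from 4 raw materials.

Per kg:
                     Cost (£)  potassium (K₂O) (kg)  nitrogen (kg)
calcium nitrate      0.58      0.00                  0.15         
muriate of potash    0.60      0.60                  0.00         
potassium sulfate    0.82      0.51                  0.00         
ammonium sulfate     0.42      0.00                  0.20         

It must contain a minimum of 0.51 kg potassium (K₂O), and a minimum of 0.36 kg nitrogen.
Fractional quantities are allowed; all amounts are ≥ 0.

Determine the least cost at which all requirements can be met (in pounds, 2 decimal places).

£1.27

Treat it as an LP. Let x1 = kg of calcium nitrate, x2 = kg of muriate of potash, x3 = kg of potassium sulfate, x4 = kg of ammonium sulfate.
Minimise 0.58x1 + 0.6x2 + 0.82x3 + 0.42x4 s.t.:
  0.6x2 + 0.51x3 ≥ 0.51   (potassium (K₂O))
  0.15x1 + 0.2x4 ≥ 0.36   (nitrogen)
  x1, x2, x3, x4 ≥ 0.
The cheapest feasible vertex uses only muriate of potash, ammonium sulfate; calcium nitrate, potassium sulfate are not used. Binding constraints: potassium (K₂O) and nitrogen.
So muriate of potash = 0.85 kg, ammonium sulfate = 1.8 kg.
Objective = 0.6·0.85 + 0.42·1.8 = 1.2660.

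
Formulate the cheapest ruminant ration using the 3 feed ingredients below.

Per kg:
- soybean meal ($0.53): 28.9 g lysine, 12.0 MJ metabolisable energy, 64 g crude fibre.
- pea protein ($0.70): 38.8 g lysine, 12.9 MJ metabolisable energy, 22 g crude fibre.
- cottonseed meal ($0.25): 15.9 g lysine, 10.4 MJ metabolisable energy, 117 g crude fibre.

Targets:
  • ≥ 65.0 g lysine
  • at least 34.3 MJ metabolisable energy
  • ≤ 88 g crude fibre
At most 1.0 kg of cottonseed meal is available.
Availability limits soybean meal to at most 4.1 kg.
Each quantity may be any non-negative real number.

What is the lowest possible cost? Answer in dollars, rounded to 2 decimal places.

$1.77

Treat it as an LP. Let x1 = kg of soybean meal, x2 = kg of pea protein, x3 = kg of cottonseed meal.
Minimize 0.53x1 + 0.7x2 + 0.25x3 with:
  28.9x1 + 38.8x2 + 15.9x3 ≥ 65   (lysine)
  12x1 + 12.9x2 + 10.4x3 ≥ 34.3   (metabolisable energy)
  64x1 + 22x2 + 117x3 ≤ 88   (crude fibre)
  x3 ≤ 1
  x1 ≤ 4.1
  x1, x2, x3 ≥ 0.
The minimum-cost mix takes nothing from soybean meal — only pea protein, cottonseed meal. There the metabolisable energy and crude fibre constraints are tight.
So pea protein = 2.419 kg, cottonseed meal = 0.2972 kg.
Hence cost = 0.7·2.419 + 0.25·0.2972 = $1.7676.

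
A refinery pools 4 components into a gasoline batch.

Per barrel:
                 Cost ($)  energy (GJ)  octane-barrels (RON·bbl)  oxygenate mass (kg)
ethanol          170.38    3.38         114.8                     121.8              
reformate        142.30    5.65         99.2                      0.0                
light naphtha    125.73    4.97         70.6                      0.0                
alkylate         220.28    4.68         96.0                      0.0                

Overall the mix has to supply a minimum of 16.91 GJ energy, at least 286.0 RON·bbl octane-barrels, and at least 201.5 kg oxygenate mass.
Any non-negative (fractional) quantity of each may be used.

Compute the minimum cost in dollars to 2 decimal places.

This is a linear program. Let x1 = barrels of ethanol, x2 = barrels of reformate, x3 = barrels of light naphtha, x4 = barrels of alkylate.
Minimise 170.38x1 + 142.3x2 + 125.73x3 + 220.28x4 s.t.:
  3.38x1 + 5.65x2 + 4.97x3 + 4.68x4 ≥ 16.91   (energy)
  114.8x1 + 99.2x2 + 70.6x3 + 96x4 ≥ 286   (octane-barrels)
  121.8x1 ≥ 201.5   (oxygenate mass)
  x1, x2, x3, x4 ≥ 0.
The optimal basis is {ethanol, reformate}; light naphtha, alkylate drop out. There the energy and oxygenate mass constraints are tight.
So ethanol = 1.6544 barrels, reformate = 2.0032 barrels.
Hence cost = 170.38·1.6544 + 142.3·2.0032 = $566.9320.

$566.93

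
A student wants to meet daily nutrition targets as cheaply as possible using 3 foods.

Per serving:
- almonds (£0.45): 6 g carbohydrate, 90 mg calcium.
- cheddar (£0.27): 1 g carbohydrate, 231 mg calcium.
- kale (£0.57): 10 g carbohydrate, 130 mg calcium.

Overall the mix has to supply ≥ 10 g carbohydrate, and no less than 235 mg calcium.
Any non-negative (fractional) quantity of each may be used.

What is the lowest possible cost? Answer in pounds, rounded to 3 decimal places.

£0.673

This is a linear program. Let x1 = servings of almonds, x2 = servings of cheddar, x3 = servings of kale.
Minimize 0.45x1 + 0.27x2 + 0.57x3 subject to:
  6x1 + 1x2 + 10x3 ≥ 10   (carbohydrate)
  90x1 + 231x2 + 130x3 ≥ 235   (calcium)
  x1, x2, x3 ≥ 0.
The cheapest feasible vertex uses only cheddar, kale; almonds is not used. The carbohydrate and calcium requirements are met with equality.
Optimal quantities: cheddar = 0.4817 servings, kale = 0.9518 servings.
Cost = 0.27·0.4817 + 0.57·0.9518 = 0.67259.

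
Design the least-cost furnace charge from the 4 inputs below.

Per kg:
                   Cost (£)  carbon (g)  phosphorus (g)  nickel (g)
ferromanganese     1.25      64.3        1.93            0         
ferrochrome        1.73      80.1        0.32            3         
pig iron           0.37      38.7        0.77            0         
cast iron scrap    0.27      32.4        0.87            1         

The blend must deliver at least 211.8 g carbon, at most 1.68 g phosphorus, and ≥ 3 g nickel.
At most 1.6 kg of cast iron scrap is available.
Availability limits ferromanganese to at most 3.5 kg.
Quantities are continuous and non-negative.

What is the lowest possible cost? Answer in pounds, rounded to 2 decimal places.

£3.94

Set it up as a linear program. Let x1 = kg of ferromanganese, x2 = kg of ferrochrome, x3 = kg of pig iron, x4 = kg of cast iron scrap.
Minimize 1.25x1 + 1.73x2 + 0.37x3 + 0.27x4 s.t.:
  64.3x1 + 80.1x2 + 38.7x3 + 32.4x4 ≥ 211.8   (carbon)
  1.93x1 + 0.32x2 + 0.77x3 + 0.87x4 ≤ 1.68   (phosphorus)
  3x2 + 1x4 ≥ 3   (nickel)
  x4 ≤ 1.6
  x1 ≤ 3.5
  x1, x2, x3, x4 ≥ 0.
The minimum-cost mix takes nothing from ferromanganese, cast iron scrap — only ferrochrome, pig iron. There the carbon and phosphorus constraints are tight.
Optimal quantities: ferrochrome = 1.99 kg, pig iron = 1.355 kg.
Cost = 1.73·1.99 + 0.37·1.355 = 3.9441.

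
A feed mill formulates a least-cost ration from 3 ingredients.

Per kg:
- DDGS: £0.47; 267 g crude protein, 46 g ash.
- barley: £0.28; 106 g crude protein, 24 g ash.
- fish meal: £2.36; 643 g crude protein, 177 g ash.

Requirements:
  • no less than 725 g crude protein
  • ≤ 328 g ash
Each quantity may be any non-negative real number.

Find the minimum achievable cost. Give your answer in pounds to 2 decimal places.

Treat it as an LP. Let x1 = kg of DDGS, x2 = kg of barley, x3 = kg of fish meal.
Minimise 0.47x1 + 0.28x2 + 2.36x3 s.t.:
  267x1 + 106x2 + 643x3 ≥ 725   (crude protein)
  46x1 + 24x2 + 177x3 ≤ 328   (ash)
  x1, x2, x3 ≥ 0.
The optimal basis is {DDGS}; barley, fish meal drop out. The crude protein requirement is met with equality.
Solving gives x1 = 2.715.
Cost = 0.47·2.715 = 1.2761.

£1.28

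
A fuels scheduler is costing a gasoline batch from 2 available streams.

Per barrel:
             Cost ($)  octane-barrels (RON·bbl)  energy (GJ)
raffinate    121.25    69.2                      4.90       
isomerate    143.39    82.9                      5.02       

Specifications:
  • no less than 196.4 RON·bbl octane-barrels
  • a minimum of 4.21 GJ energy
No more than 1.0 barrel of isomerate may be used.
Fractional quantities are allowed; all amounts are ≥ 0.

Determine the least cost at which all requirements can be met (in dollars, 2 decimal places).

Let x1 = barrels of raffinate, x2 = barrels of isomerate.
min 121.25x1 + 143.39x2 with:
  69.2x1 + 82.9x2 ≥ 196.4   (octane-barrels)
  4.9x1 + 5.02x2 ≥ 4.21   (energy)
  x2 ≤ 1
  x1, x2 ≥ 0.
Both inputs are positive at the optimum. There the octane-barrels and the isomerate cap constraints are tight.
Optimal quantities: raffinate = 1.6402 barrels, isomerate = 1 barrel.
Total cost: 121.25·1.6402 + 143.39·1 = 342.2643.

$342.26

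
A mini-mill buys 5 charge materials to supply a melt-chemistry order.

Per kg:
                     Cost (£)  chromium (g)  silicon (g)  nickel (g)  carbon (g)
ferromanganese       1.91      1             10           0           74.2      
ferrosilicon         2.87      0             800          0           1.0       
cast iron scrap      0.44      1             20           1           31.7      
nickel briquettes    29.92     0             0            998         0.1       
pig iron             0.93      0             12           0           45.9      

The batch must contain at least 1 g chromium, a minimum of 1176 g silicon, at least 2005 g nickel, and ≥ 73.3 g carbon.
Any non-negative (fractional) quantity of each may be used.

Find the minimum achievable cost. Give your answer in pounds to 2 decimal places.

£65.09

Set it up as a linear program. Let x1 = kg of ferromanganese, x2 = kg of ferrosilicon, x3 = kg of cast iron scrap, x4 = kg of nickel briquettes, x5 = kg of pig iron.
min 1.91x1 + 2.87x2 + 0.44x3 + 29.92x4 + 0.93x5 s.t.:
  1x1 + 1x3 ≥ 1   (chromium)
  10x1 + 800x2 + 20x3 + 12x5 ≥ 1176   (silicon)
  1x3 + 998x4 ≥ 2005   (nickel)
  74.2x1 + 1x2 + 31.7x3 + 0.1x4 + 45.9x5 ≥ 73.3   (carbon)
  x1, x2, x3, x4, x5 ≥ 0.
The cheapest feasible vertex uses only ferrosilicon, cast iron scrap, nickel briquettes; ferromanganese, pig iron are not used. There the silicon, nickel, carbon constraints are tight.
That vertex is x2 = 1.41347, x3 = 2.26138, x4 = 2.00675.
Objective = 2.87·1.41347 + 0.44·2.26138 + 29.92·2.00675 = 65.0936.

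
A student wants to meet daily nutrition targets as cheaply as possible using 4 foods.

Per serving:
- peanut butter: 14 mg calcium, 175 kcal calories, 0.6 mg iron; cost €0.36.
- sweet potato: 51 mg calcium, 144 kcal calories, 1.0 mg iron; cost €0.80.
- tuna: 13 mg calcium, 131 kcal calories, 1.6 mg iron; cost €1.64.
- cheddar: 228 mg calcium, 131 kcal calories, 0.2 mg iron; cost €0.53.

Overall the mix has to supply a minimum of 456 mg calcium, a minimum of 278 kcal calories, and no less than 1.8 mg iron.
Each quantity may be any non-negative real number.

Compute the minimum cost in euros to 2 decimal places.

€1.84

Let x1 = servings of peanut butter, x2 = servings of sweet potato, x3 = servings of tuna, x4 = servings of cheddar.
Minimise 0.36x1 + 0.8x2 + 1.64x3 + 0.53x4 subject to:
  14x1 + 51x2 + 13x3 + 228x4 ≥ 456   (calcium)
  175x1 + 144x2 + 131x3 + 131x4 ≥ 278   (calories)
  0.6x1 + 1x2 + 1.6x3 + 0.2x4 ≥ 1.8   (iron)
  x1, x2, x3, x4 ≥ 0.
The optimal basis is {peanut butter, cheddar}; sweet potato, tuna drop out. There the calcium and iron constraints are tight.
That vertex is x1 = 2.382, x4 = 1.854.
Cost = 0.36·2.382 + 0.53·1.854 = 1.8401.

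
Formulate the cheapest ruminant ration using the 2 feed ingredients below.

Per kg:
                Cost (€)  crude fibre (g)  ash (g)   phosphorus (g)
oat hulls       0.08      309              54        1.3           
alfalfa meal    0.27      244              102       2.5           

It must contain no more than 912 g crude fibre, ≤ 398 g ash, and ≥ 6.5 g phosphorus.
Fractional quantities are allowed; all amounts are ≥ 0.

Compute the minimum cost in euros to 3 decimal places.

€0.610

Treat it as an LP. Let x1 = kg of oat hulls, x2 = kg of alfalfa meal.
Minimise 0.08x1 + 0.27x2 with:
  309x1 + 244x2 ≤ 912   (crude fibre)
  54x1 + 102x2 ≤ 398   (ash)
  1.3x1 + 2.5x2 ≥ 6.5   (phosphorus)
  x1, x2 ≥ 0.
Both inputs are positive at the optimum. There the crude fibre and phosphorus constraints are tight.
Solving gives x1 = 1.524, x2 = 1.807.
Hence cost = 0.08·1.524 + 0.27·1.807 = €0.60981.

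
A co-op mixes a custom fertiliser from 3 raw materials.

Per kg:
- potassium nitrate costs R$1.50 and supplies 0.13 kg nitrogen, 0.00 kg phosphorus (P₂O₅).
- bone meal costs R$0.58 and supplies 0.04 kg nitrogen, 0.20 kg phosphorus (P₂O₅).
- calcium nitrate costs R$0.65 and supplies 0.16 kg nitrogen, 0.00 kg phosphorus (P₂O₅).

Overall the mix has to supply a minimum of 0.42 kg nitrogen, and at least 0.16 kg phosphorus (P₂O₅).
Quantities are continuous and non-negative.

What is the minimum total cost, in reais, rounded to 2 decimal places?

R$2.04

Let x1 = kg of potassium nitrate, x2 = kg of bone meal, x3 = kg of calcium nitrate.
Minimise 1.5x1 + 0.58x2 + 0.65x3 with:
  0.13x1 + 0.04x2 + 0.16x3 ≥ 0.42   (nitrogen)
  0.2x2 ≥ 0.16   (phosphorus (P₂O₅))
  x1, x2, x3 ≥ 0.
The minimum-cost mix takes nothing from potassium nitrate — only bone meal, calcium nitrate. There the nitrogen and phosphorus (P₂O₅) constraints are tight.
Optimal quantities: bone meal = 0.8 kg, calcium nitrate = 2.425 kg.
Hence cost = 0.58·0.8 + 0.65·2.425 = R$2.0403.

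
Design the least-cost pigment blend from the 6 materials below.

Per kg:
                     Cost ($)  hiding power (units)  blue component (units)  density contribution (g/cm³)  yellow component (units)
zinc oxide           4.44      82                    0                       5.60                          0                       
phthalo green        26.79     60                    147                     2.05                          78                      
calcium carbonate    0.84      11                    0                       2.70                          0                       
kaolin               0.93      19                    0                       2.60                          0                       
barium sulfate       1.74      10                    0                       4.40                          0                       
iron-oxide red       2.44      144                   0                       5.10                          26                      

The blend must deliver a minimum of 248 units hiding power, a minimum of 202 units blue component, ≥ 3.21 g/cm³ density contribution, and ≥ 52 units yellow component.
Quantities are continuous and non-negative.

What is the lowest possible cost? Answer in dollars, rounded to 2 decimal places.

$39.62

Treat it as an LP. Let x1 = kg of zinc oxide, x2 = kg of phthalo green, x3 = kg of calcium carbonate, x4 = kg of kaolin, x5 = kg of barium sulfate, x6 = kg of iron-oxide red.
Minimize 4.44x1 + 26.79x2 + 0.84x3 + 0.93x4 + 1.74x5 + 2.44x6 s.t.:
  82x1 + 60x2 + 11x3 + 19x4 + 10x5 + 144x6 ≥ 248   (hiding power)
  147x2 ≥ 202   (blue component)
  5.6x1 + 2.05x2 + 2.7x3 + 2.6x4 + 4.4x5 + 5.1x6 ≥ 3.21   (density contribution)
  78x2 + 26x6 ≥ 52   (yellow component)
  x1, x2, x3, x4, x5, x6 ≥ 0.
The optimal basis is {phthalo green, iron-oxide red}; zinc oxide, calcium carbonate, kaolin, barium sulfate drop out. The hiding power and blue component requirements are met with equality.
Solving gives x2 = 1.374, x6 = 1.15.
Cost = 26.79·1.374 + 2.44·1.15 = 39.6155.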